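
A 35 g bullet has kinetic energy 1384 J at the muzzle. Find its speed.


v = sqrt(2*E/m) = sqrt(2*1384/0.035) = 281.2 m/s

281.2 m/s


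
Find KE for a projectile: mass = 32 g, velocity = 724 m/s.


E = 0.5*m*v^2 = 0.5*0.032*724^2 = 8387 J

8387 J


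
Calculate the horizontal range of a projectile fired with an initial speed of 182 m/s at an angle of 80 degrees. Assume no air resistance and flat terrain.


R = v0^2 * sin(2*theta) / g = 182^2 * sin(2*80°) / 9.81 = 1155 m

1155 m


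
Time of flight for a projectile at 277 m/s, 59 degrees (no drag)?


T = 2*v0*sin(theta)/g = 2*277*sin(59°)/9.81 = 48.41 s

48.41 s


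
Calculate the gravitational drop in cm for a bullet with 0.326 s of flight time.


drop = 0.5*g*t^2 = 0.5*9.81*0.326^2 = 0.521284 m ≈ 52.13 cm

52.13 cm


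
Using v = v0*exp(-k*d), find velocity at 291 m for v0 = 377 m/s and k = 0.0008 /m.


v = v0*exp(-k*d) = 377*exp(-0.0008*291) = 298.7 m/s

298.7 m/s


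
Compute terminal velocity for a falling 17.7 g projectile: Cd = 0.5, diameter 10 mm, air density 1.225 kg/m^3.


A = pi*(d/2)^2 = pi*(10/2000)^2 = 7.85398e-05 m^2
vt = sqrt(2mg/(Cd*rho*A)) = sqrt(2*0.0177*9.81/(0.5 * 1.225 * 7.85398e-05)) = 84.96 m/s

84.96 m/s


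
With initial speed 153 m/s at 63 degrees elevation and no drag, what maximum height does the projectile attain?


H = (v0*sin(theta))^2 / (2g) = (153*sin(63°))^2 / (2*9.81) = 947.2 m

947.2 m


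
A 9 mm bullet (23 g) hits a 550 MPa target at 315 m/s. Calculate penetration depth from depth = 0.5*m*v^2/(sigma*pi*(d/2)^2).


A = pi*(d/2)^2 = pi*(9/2)^2 = 63.6173 mm^2
E = 0.5*m*v^2 = 0.5*0.023*315^2 = 1141.09 J
depth = E/(sigma*A) = 1141.09 J / (550 MPa * 63.6173 mm^2) = 1141.09/(550 * 63.6173) m = 0.0326123 m ≈ 32.61 mm

32.61 mm


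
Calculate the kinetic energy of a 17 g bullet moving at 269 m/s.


E = 0.5*m*v^2 = 0.5*0.017*269^2 = 615.1 J

615.1 J


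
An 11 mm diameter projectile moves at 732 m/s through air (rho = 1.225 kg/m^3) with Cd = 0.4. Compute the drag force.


A = pi*(d/2)^2 = pi*(11/2000)^2 = 9.50332e-05 m^2
Fd = 0.5*Cd*rho*A*v^2 = 0.5*0.4*1.225*9.50332e-05*732^2 = 12.48 N

12.48 N


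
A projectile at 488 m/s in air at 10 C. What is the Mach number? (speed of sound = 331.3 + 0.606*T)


a = 331.3 + 0.606*(10) = 337.36 m/s
M = v/a = 488/337.36 = 1.447

1.447


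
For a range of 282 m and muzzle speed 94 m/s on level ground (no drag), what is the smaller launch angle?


sin(2*theta) = R*g/v0^2 = 282*9.81/94^2 = 0.313085, theta = arcsin(0.313085)/2 = 9.123°

9.123 degrees


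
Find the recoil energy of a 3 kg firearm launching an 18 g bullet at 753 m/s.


v_r = m_p*v_p/m_gun = 0.018*753/3 = 4.518 m/s, E_r = 0.5*m_gun*v_r^2 = 0.5*3*4.518^2 = 30.62 J

30.62 J


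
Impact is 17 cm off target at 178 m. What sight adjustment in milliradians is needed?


1 mrad subtends 1 cm per 10 m of range, so adj = error_cm / (dist_m / 10) = 17 / (178/10) = 0.9551 mrad

0.9551 mrad


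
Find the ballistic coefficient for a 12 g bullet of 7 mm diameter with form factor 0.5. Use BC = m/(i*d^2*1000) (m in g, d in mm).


BC = m/(i*d^2*1000) = 12/(0.5 * 7^2 * 1000) = 0.0004898

0.0004898


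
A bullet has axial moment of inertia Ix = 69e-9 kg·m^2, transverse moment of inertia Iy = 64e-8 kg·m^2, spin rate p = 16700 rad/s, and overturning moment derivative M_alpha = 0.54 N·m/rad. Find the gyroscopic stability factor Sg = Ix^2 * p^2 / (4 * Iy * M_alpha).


Sg = Ix^2 * p^2 / (4 * Iy * M_alpha) = (69e-9)^2 * 16700^2 / (4 * 64e-8 * 0.54) = 0.9605

0.9605


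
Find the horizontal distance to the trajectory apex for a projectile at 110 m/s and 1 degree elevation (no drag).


R = v0^2*sin(2*theta)/g = 110^2*sin(2*1°)/9.81 = 43.0463 m
apex_dist = R/2 = 43.0463/2 = 21.52 m

21.52 m


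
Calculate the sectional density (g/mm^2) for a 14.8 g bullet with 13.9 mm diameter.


SD = m/d^2 = 14.8/13.9^2 = 0.0766 g/mm^2

0.0766 g/mm^2


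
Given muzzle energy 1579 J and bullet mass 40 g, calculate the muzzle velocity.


v = sqrt(2*E/m) = sqrt(2*1579/0.04) = 281 m/s

281 m/s


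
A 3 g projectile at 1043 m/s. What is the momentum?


p = m*v = 0.003*1043 = 3.129 kg·m/s

3.129 kg·m/s


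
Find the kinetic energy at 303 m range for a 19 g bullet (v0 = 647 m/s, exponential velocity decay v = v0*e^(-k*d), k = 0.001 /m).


v = v0*exp(-k*d) = 647*exp(-0.001*303) = 477.874 m/s
E = 0.5*m*v^2 = 0.5*0.019*477.874^2 = 2169 J

2169 J


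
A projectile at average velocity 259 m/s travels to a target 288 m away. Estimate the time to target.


t = d/v = 288/259 = 1.112 s

1.112 s


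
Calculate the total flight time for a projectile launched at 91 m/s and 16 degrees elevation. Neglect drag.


T = 2*v0*sin(theta)/g = 2*91*sin(16°)/9.81 = 5.114 s

5.114 s


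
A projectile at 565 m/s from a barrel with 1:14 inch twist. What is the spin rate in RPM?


twist_m = 14*0.0254 = 0.3556 m
spin = v/twist = 565/0.3556 = 1588.864 rev/s
RPM = spin*60 = 1588.864*60 ≈ 95332 RPM

95332 RPM


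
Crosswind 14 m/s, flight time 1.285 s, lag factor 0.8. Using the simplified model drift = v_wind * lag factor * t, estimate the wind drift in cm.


drift = v_wind * lag * t = 14 * 0.8 * 1.285 = 14.392 m ≈ 1439 cm

1439 cm


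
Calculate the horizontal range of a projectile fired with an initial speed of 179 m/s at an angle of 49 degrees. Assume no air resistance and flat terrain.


R = v0^2 * sin(2*theta) / g = 179^2 * sin(2*49°) / 9.81 = 3234 m

3234 m


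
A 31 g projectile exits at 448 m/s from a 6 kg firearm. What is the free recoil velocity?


v_recoil = m_p * v_p / m_gun = 0.031 * 448 / 6 = 2.315 m/s

2.315 m/s


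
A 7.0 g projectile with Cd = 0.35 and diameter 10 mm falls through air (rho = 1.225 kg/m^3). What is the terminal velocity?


A = pi*(d/2)^2 = pi*(10/2000)^2 = 7.85398e-05 m^2
vt = sqrt(2mg/(Cd*rho*A)) = sqrt(2*0.007*9.81/(0.35 * 1.225 * 7.85398e-05)) = 63.86 m/s

63.86 m/s


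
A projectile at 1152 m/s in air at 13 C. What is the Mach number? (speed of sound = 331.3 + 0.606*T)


a = 331.3 + 0.606*(13) = 339.178 m/s
M = v/a = 1152/339.178 = 3.396

3.396


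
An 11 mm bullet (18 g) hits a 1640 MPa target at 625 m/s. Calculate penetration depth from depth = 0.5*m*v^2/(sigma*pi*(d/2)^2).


A = pi*(d/2)^2 = pi*(11/2)^2 = 95.0332 mm^2
E = 0.5*m*v^2 = 0.5*0.018*625^2 = 3515.62 J
depth = E/(sigma*A) = 3515.62 J / (1640 MPa * 95.0332 mm^2) = 3515.62/(1640 * 95.0332) m = 0.0225571 m ≈ 22.56 mm

22.56 mm


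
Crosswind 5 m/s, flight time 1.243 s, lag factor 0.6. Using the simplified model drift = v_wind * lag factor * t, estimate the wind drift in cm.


drift = v_wind * lag * t = 5 * 0.6 * 1.243 = 3.729 m ≈ 372.9 cm

372.9 cm


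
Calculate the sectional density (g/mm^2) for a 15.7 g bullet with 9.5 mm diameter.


SD = m/d^2 = 15.7/9.5^2 = 0.174 g/mm^2

0.174 g/mm^2


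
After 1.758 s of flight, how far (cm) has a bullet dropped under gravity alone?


drop = 0.5*g*t^2 = 0.5*9.81*1.758^2 = 15.1592 m ≈ 1516 cm

1516 cm


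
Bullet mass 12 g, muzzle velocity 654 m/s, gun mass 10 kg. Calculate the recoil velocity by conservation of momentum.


v_recoil = m_p * v_p / m_gun = 0.012 * 654 / 10 = 0.7848 m/s

0.7848 m/s


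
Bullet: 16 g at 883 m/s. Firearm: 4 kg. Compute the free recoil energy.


v_r = m_p*v_p/m_gun = 0.016*883/4 = 3.532 m/s, E_r = 0.5*m_gun*v_r^2 = 0.5*4*3.532^2 = 24.95 J

24.95 J


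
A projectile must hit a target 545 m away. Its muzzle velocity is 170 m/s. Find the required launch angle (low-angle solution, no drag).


sin(2*theta) = R*g/v0^2 = 545*9.81/170^2 = 0.184998, theta = arcsin(0.184998)/2 = 5.331°

5.331 degrees


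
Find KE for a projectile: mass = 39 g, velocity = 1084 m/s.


E = 0.5*m*v^2 = 0.5*0.039*1084^2 = 22914 J

22914 J


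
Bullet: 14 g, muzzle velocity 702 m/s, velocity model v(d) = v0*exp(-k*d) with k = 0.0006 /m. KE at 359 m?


v = v0*exp(-k*d) = 702*exp(-0.0006*359) = 565.966 m/s
E = 0.5*m*v^2 = 0.5*0.014*565.966^2 = 2242 J

2242 J


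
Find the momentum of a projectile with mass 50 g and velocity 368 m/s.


p = m*v = 0.05*368 = 18.4 kg·m/s

18.4 kg·m/s


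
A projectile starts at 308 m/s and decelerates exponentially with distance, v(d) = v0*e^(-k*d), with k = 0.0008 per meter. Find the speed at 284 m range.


v = v0*exp(-k*d) = 308*exp(-0.0008*284) = 245.4 m/s

245.4 m/s


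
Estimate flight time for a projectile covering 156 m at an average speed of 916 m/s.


t = d/v = 156/916 = 0.1703 s

0.1703 s


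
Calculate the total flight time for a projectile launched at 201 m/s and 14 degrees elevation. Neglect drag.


T = 2*v0*sin(theta)/g = 2*201*sin(14°)/9.81 = 9.914 s

9.914 s


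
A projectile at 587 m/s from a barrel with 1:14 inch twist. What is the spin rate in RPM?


twist_m = 14*0.0254 = 0.3556 m
spin = v/twist = 587/0.3556 = 1650.731 rev/s
RPM = spin*60 = 1650.731*60 ≈ 99044 RPM

99044 RPM


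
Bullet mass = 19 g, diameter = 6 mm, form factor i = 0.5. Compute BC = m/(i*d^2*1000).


BC = m/(i*d^2*1000) = 19/(0.5 * 6^2 * 1000) = 0.001056

0.001056


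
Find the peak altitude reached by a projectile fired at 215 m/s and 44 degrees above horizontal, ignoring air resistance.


H = (v0*sin(theta))^2 / (2g) = (215*sin(44°))^2 / (2*9.81) = 1137 m

1137 m


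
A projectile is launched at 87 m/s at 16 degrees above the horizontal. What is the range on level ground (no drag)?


R = v0^2 * sin(2*theta) / g = 87^2 * sin(2*16°) / 9.81 = 408.9 m

408.9 m


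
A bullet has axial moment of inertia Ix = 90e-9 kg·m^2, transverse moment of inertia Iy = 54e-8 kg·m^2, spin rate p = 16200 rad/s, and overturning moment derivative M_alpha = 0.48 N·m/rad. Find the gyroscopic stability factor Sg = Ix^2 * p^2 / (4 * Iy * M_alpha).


Sg = Ix^2 * p^2 / (4 * Iy * M_alpha) = (90e-9)^2 * 16200^2 / (4 * 54e-8 * 0.48) = 2.05

2.05


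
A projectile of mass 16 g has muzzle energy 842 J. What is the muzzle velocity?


v = sqrt(2*E/m) = sqrt(2*842/0.016) = 324.4 m/s

324.4 m/s


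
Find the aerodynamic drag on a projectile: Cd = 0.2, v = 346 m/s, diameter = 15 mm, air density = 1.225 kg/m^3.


A = pi*(d/2)^2 = pi*(15/2000)^2 = 1.76715e-04 m^2
Fd = 0.5*Cd*rho*A*v^2 = 0.5*0.2*1.225*1.76715e-04*346^2 = 2.592 N

2.592 N


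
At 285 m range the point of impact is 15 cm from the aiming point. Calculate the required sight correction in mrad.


1 mrad subtends 1 cm per 10 m of range, so adj = error_cm / (dist_m / 10) = 15 / (285/10) = 0.5263 mrad

0.5263 mrad


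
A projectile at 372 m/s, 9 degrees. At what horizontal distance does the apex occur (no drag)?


R = v0^2*sin(2*theta)/g = 372^2*sin(2*9°)/9.81 = 4359.12 m
apex_dist = R/2 = 4359.12/2 = 2180 m

2180 m


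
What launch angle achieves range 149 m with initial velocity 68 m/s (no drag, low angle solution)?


sin(2*theta) = R*g/v0^2 = 149*9.81/68^2 = 0.316109, theta = arcsin(0.316109)/2 = 9.214°

9.214 degrees


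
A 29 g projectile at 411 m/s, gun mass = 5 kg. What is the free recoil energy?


v_r = m_p*v_p/m_gun = 0.029*411/5 = 2.3838 m/s, E_r = 0.5*m_gun*v_r^2 = 0.5*5*2.3838^2 = 14.21 J

14.21 J


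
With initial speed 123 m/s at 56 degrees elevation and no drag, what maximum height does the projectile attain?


H = (v0*sin(theta))^2 / (2g) = (123*sin(56°))^2 / (2*9.81) = 530 m

530 m


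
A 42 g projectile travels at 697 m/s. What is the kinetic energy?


E = 0.5*m*v^2 = 0.5*0.042*697^2 = 10202 J

10202 J


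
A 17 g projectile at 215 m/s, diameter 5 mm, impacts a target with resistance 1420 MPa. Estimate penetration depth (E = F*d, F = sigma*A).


A = pi*(d/2)^2 = pi*(5/2)^2 = 19.635 mm^2
E = 0.5*m*v^2 = 0.5*0.017*215^2 = 392.913 J
depth = E/(sigma*A) = 392.913 J / (1420 MPa * 19.635 mm^2) = 392.913/(1420 * 19.635) m = 0.0140922 m ≈ 14.09 mm

14.09 mm


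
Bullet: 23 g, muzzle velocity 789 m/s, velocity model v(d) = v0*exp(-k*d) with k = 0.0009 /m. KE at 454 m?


v = v0*exp(-k*d) = 789*exp(-0.0009*454) = 524.354 m/s
E = 0.5*m*v^2 = 0.5*0.023*524.354^2 = 3162 J

3162 J


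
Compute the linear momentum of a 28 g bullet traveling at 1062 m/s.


p = m*v = 0.028*1062 = 29.74 kg·m/s

29.74 kg·m/s


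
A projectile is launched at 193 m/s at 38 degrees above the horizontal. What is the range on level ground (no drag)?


R = v0^2 * sin(2*theta) / g = 193^2 * sin(2*38°) / 9.81 = 3684 m

3684 m


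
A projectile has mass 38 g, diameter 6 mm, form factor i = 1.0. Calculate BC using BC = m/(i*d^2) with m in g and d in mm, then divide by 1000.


BC = m/(i*d^2*1000) = 38/(1.0 * 6^2 * 1000) = 0.001056

0.001056


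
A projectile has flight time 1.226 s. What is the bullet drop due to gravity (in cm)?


drop = 0.5*g*t^2 = 0.5*9.81*1.226^2 = 7.37259 m ≈ 737.3 cm

737.3 cm


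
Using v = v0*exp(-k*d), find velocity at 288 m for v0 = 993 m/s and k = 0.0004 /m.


v = v0*exp(-k*d) = 993*exp(-0.0004*288) = 884.9 m/s

884.9 m/s


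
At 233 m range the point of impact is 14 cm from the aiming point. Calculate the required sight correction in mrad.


1 mrad subtends 1 cm per 10 m of range, so adj = error_cm / (dist_m / 10) = 14 / (233/10) = 0.6009 mrad

0.6009 mrad


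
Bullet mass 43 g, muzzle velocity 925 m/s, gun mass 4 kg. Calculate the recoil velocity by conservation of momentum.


v_recoil = m_p * v_p / m_gun = 0.043 * 925 / 4 = 9.944 m/s

9.944 m/s


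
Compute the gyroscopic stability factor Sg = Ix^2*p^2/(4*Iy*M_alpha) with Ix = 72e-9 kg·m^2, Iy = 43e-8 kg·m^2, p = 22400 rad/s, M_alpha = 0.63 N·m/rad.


Sg = Ix^2 * p^2 / (4 * Iy * M_alpha) = (72e-9)^2 * 22400^2 / (4 * 43e-8 * 0.63) = 2.4

2.4


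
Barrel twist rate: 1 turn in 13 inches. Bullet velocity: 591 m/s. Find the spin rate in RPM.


twist_m = 13*0.0254 = 0.3302 m
spin = v/twist = 591/0.3302 = 1789.824 rev/s
RPM = spin*60 = 1789.824*60 ≈ 107389 RPM

107389 RPM


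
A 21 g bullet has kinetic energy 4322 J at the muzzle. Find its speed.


v = sqrt(2*E/m) = sqrt(2*4322/0.021) = 641.6 m/s

641.6 m/s


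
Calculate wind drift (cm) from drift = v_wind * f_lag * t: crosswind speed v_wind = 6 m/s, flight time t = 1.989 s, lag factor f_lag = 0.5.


drift = v_wind * lag * t = 6 * 0.5 * 1.989 = 5.967 m ≈ 596.7 cm

596.7 cm


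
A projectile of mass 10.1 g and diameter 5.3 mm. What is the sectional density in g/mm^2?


SD = m/d^2 = 10.1/5.3^2 = 0.3596 g/mm^2

0.3596 g/mm^2


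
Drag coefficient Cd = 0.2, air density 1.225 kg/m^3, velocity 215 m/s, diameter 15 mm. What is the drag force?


A = pi*(d/2)^2 = pi*(15/2000)^2 = 1.76715e-04 m^2
Fd = 0.5*Cd*rho*A*v^2 = 0.5*0.2*1.225*1.76715e-04*215^2 = 1.001 N

1.001 N


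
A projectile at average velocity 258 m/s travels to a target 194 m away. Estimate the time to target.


t = d/v = 194/258 = 0.7519 s

0.7519 s


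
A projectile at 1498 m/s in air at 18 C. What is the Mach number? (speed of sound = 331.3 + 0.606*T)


a = 331.3 + 0.606*(18) = 342.208 m/s
M = v/a = 1498/342.208 = 4.377

4.377


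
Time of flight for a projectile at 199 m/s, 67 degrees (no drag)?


T = 2*v0*sin(theta)/g = 2*199*sin(67°)/9.81 = 37.35 s

37.35 s


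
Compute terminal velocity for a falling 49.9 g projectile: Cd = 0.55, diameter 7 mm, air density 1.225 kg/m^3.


A = pi*(d/2)^2 = pi*(7/2000)^2 = 3.84845e-05 m^2
vt = sqrt(2mg/(Cd*rho*A)) = sqrt(2*0.0499*9.81/(0.55 * 1.225 * 3.84845e-05)) = 194.3 m/s

194.3 m/s


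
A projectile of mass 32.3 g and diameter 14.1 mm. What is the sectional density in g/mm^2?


SD = m/d^2 = 32.3/14.1^2 = 0.1625 g/mm^2

0.1625 g/mm^2


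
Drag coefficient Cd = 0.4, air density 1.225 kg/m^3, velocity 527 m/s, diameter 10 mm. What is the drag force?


A = pi*(d/2)^2 = pi*(10/2000)^2 = 7.85398e-05 m^2
Fd = 0.5*Cd*rho*A*v^2 = 0.5*0.4*1.225*7.85398e-05*527^2 = 5.344 N

5.344 N


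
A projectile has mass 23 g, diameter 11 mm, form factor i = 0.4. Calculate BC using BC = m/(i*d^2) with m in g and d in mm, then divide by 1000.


BC = m/(i*d^2*1000) = 23/(0.4 * 11^2 * 1000) = 0.0004752

0.0004752


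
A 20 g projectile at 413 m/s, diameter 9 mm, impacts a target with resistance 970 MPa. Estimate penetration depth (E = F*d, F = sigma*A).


A = pi*(d/2)^2 = pi*(9/2)^2 = 63.6173 mm^2
E = 0.5*m*v^2 = 0.5*0.02*413^2 = 1705.69 J
depth = E/(sigma*A) = 1705.69 J / (970 MPa * 63.6173 mm^2) = 1705.69/(970 * 63.6173) m = 0.027641 m ≈ 27.64 mm

27.64 mm


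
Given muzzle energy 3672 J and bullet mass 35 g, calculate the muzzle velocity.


v = sqrt(2*E/m) = sqrt(2*3672/0.035) = 458.1 m/s

458.1 m/s


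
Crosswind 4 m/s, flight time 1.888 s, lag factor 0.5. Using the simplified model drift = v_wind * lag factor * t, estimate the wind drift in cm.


drift = v_wind * lag * t = 4 * 0.5 * 1.888 = 3.776 m ≈ 377.6 cm

377.6 cm


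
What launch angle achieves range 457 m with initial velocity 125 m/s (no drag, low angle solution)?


sin(2*theta) = R*g/v0^2 = 457*9.81/125^2 = 0.286923, theta = arcsin(0.286923)/2 = 8.337°

8.337 degrees


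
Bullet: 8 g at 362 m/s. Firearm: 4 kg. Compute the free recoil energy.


v_r = m_p*v_p/m_gun = 0.008*362/4 = 0.724 m/s, E_r = 0.5*m_gun*v_r^2 = 0.5*4*0.724^2 = 1.048 J

1.048 J


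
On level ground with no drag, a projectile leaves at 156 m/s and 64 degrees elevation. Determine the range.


R = v0^2 * sin(2*theta) / g = 156^2 * sin(2*64°) / 9.81 = 1955 m

1955 m


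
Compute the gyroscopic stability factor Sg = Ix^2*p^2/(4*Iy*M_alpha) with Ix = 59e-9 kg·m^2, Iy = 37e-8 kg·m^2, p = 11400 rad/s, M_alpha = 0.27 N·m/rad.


Sg = Ix^2 * p^2 / (4 * Iy * M_alpha) = (59e-9)^2 * 11400^2 / (4 * 37e-8 * 0.27) = 1.132

1.132


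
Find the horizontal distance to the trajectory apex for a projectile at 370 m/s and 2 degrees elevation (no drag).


R = v0^2*sin(2*theta)/g = 370^2*sin(2*2°)/9.81 = 973.462 m
apex_dist = R/2 = 973.462/2 = 486.7 m

486.7 m


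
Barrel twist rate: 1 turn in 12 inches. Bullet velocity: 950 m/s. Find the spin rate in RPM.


twist_m = 12*0.0254 = 0.3048 m
spin = v/twist = 950/0.3048 = 3116.798 rev/s
RPM = spin*60 = 3116.798*60 ≈ 187008 RPM

187008 RPM


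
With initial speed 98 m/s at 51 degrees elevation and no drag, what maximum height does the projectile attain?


H = (v0*sin(theta))^2 / (2g) = (98*sin(51°))^2 / (2*9.81) = 295.6 m

295.6 m


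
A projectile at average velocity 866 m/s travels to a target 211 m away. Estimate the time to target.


t = d/v = 211/866 = 0.2436 s

0.2436 s


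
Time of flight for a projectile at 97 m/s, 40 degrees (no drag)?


T = 2*v0*sin(theta)/g = 2*97*sin(40°)/9.81 = 12.71 s

12.71 s


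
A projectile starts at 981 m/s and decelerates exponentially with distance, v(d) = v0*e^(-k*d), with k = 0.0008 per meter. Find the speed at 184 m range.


v = v0*exp(-k*d) = 981*exp(-0.0008*184) = 846.7 m/s

846.7 m/s


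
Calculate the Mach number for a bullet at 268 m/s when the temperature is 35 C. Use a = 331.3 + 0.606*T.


a = 331.3 + 0.606*(35) = 352.51 m/s
M = v/a = 268/352.51 = 0.7603

0.7603


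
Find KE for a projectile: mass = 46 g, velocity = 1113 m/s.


E = 0.5*m*v^2 = 0.5*0.046*1113^2 = 28492 J

28492 J


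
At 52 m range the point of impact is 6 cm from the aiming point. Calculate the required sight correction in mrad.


1 mrad subtends 1 cm per 10 m of range, so adj = error_cm / (dist_m / 10) = 6 / (52/10) = 1.154 mrad

1.154 mrad


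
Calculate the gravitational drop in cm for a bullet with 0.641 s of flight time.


drop = 0.5*g*t^2 = 0.5*9.81*0.641^2 = 2.01537 m ≈ 201.5 cm

201.5 cm


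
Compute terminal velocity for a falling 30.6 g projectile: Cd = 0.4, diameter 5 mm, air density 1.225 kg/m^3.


A = pi*(d/2)^2 = pi*(5/2000)^2 = 1.96350e-05 m^2
vt = sqrt(2mg/(Cd*rho*A)) = sqrt(2*0.0306*9.81/(0.4 * 1.225 * 1.96350e-05)) = 249.8 m/s

249.8 m/s


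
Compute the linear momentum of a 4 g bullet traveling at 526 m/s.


p = m*v = 0.004*526 = 2.104 kg·m/s

2.104 kg·m/s


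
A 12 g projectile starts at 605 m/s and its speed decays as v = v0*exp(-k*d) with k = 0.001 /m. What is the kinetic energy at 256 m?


v = v0*exp(-k*d) = 605*exp(-0.001*256) = 468.356 m/s
E = 0.5*m*v^2 = 0.5*0.012*468.356^2 = 1316 J

1316 J


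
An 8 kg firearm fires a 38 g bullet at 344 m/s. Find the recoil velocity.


v_recoil = m_p * v_p / m_gun = 0.038 * 344 / 8 = 1.634 m/s

1.634 m/s


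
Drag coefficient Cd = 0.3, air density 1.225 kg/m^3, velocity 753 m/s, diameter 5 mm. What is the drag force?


A = pi*(d/2)^2 = pi*(5/2000)^2 = 1.96350e-05 m^2
Fd = 0.5*Cd*rho*A*v^2 = 0.5*0.3*1.225*1.96350e-05*753^2 = 2.046 N

2.046 N


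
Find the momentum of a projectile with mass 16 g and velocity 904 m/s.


p = m*v = 0.016*904 = 14.46 kg·m/s

14.46 kg·m/s


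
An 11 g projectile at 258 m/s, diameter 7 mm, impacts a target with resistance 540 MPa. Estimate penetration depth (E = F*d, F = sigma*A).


A = pi*(d/2)^2 = pi*(7/2)^2 = 38.4845 mm^2
E = 0.5*m*v^2 = 0.5*0.011*258^2 = 366.102 J
depth = E/(sigma*A) = 366.102 J / (540 MPa * 38.4845 mm^2) = 366.102/(540 * 38.4845) m = 0.0176166 m ≈ 17.62 mm

17.62 mm


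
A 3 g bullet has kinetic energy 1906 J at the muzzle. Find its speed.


v = sqrt(2*E/m) = sqrt(2*1906/0.003) = 1127 m/s

1127 m/s


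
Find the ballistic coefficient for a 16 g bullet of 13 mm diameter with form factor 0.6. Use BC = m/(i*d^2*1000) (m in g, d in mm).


BC = m/(i*d^2*1000) = 16/(0.6 * 13^2 * 1000) = 0.0001578

0.0001578


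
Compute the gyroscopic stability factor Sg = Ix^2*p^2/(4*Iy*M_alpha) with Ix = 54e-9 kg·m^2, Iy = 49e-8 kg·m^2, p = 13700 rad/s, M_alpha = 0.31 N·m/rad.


Sg = Ix^2 * p^2 / (4 * Iy * M_alpha) = (54e-9)^2 * 13700^2 / (4 * 49e-8 * 0.31) = 0.9008

0.9008


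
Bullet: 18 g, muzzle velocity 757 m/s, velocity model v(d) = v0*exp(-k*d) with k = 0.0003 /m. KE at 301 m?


v = v0*exp(-k*d) = 757*exp(-0.0003*301) = 691.638 m/s
E = 0.5*m*v^2 = 0.5*0.018*691.638^2 = 4305 J

4305 J


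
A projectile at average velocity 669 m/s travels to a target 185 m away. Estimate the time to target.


t = d/v = 185/669 = 0.2765 s

0.2765 s


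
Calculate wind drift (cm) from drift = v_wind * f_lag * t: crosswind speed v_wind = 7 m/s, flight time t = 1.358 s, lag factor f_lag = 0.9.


drift = v_wind * lag * t = 7 * 0.9 * 1.358 = 8.5554 m ≈ 855.5 cm

855.5 cm


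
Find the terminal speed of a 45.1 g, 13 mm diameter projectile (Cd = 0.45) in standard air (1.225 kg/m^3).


A = pi*(d/2)^2 = pi*(13/2000)^2 = 1.32732e-04 m^2
vt = sqrt(2mg/(Cd*rho*A)) = sqrt(2*0.0451*9.81/(0.45 * 1.225 * 1.32732e-04)) = 110 m/s

110 m/s


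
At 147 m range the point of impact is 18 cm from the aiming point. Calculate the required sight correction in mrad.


1 mrad subtends 1 cm per 10 m of range, so adj = error_cm / (dist_m / 10) = 18 / (147/10) = 1.224 mrad

1.224 mrad


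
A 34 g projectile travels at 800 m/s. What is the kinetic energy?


E = 0.5*m*v^2 = 0.5*0.034*800^2 = 10880 J

10880 J


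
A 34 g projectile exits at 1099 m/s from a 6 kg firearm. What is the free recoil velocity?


v_recoil = m_p * v_p / m_gun = 0.034 * 1099 / 6 = 6.228 m/s

6.228 m/s


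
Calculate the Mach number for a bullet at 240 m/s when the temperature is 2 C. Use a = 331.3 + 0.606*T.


a = 331.3 + 0.606*(2) = 332.512 m/s
M = v/a = 240/332.512 = 0.7218

0.7218


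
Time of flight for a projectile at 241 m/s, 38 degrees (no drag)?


T = 2*v0*sin(theta)/g = 2*241*sin(38°)/9.81 = 30.25 s

30.25 s


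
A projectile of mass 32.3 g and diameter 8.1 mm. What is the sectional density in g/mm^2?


SD = m/d^2 = 32.3/8.1^2 = 0.4923 g/mm^2

0.4923 g/mm^2


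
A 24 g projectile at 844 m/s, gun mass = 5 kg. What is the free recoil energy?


v_r = m_p*v_p/m_gun = 0.024*844/5 = 4.0512 m/s, E_r = 0.5*m_gun*v_r^2 = 0.5*5*4.0512^2 = 41.03 J

41.03 J


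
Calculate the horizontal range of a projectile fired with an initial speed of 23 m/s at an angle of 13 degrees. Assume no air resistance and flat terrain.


R = v0^2 * sin(2*theta) / g = 23^2 * sin(2*13°) / 9.81 = 23.64 m

23.64 m


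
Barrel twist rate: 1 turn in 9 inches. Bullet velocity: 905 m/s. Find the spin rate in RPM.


twist_m = 9*0.0254 = 0.2286 m
spin = v/twist = 905/0.2286 = 3958.88 rev/s
RPM = spin*60 = 3958.88*60 ≈ 237533 RPM

237533 RPM


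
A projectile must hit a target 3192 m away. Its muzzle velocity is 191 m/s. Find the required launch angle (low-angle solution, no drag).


sin(2*theta) = R*g/v0^2 = 3192*9.81/191^2 = 0.858351, theta = arcsin(0.858351)/2 = 29.57°

29.57 degrees


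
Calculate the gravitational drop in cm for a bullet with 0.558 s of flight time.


drop = 0.5*g*t^2 = 0.5*9.81*0.558^2 = 1.52724 m ≈ 152.7 cm

152.7 cm


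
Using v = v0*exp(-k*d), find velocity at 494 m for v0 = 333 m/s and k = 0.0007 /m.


v = v0*exp(-k*d) = 333*exp(-0.0007*494) = 235.6 m/s

235.6 m/s


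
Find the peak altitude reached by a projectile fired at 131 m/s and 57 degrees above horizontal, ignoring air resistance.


H = (v0*sin(theta))^2 / (2g) = (131*sin(57°))^2 / (2*9.81) = 615.2 m

615.2 m


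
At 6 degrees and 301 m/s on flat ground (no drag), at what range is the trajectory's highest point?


R = v0^2*sin(2*theta)/g = 301^2*sin(2*6°)/9.81 = 1920.18 m
apex_dist = R/2 = 1920.18/2 = 960.1 m

960.1 m


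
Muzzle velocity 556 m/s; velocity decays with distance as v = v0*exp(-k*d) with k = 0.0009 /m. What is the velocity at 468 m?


v = v0*exp(-k*d) = 556*exp(-0.0009*468) = 364.9 m/s

364.9 m/s


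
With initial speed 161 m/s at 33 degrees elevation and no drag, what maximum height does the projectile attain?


H = (v0*sin(theta))^2 / (2g) = (161*sin(33°))^2 / (2*9.81) = 391.9 m

391.9 m


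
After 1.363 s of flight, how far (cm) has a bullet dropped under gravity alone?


drop = 0.5*g*t^2 = 0.5*9.81*1.363^2 = 9.11236 m ≈ 911.2 cm

911.2 cm


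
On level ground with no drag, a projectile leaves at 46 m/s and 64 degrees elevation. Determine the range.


R = v0^2 * sin(2*theta) / g = 46^2 * sin(2*64°) / 9.81 = 170 m

170 m


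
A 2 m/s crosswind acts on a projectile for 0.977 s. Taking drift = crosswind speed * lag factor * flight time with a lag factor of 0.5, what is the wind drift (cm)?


drift = v_wind * lag * t = 2 * 0.5 * 0.977 = 0.977 m ≈ 97.7 cm

97.7 cm


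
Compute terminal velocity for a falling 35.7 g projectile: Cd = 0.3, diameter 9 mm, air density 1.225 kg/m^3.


A = pi*(d/2)^2 = pi*(9/2000)^2 = 6.36173e-05 m^2
vt = sqrt(2mg/(Cd*rho*A)) = sqrt(2*0.0357*9.81/(0.3 * 1.225 * 6.36173e-05)) = 173.1 m/s

173.1 m/s


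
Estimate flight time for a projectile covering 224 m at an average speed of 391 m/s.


t = d/v = 224/391 = 0.5729 s

0.5729 s


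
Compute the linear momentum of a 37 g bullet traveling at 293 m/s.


p = m*v = 0.037*293 = 10.84 kg·m/s

10.84 kg·m/s


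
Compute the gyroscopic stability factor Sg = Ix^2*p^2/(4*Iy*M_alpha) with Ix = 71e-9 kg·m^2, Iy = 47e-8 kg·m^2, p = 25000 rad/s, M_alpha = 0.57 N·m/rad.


Sg = Ix^2 * p^2 / (4 * Iy * M_alpha) = (71e-9)^2 * 25000^2 / (4 * 47e-8 * 0.57) = 2.94

2.94


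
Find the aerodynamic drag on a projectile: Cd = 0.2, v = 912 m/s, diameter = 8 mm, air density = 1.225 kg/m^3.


A = pi*(d/2)^2 = pi*(8/2000)^2 = 5.02655e-05 m^2
Fd = 0.5*Cd*rho*A*v^2 = 0.5*0.2*1.225*5.02655e-05*912^2 = 5.121 N

5.121 N


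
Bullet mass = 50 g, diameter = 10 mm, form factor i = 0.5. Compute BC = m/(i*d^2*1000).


BC = m/(i*d^2*1000) = 50/(0.5 * 10^2 * 1000) = 0.001

0.001


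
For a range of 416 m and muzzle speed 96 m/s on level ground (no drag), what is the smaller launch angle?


sin(2*theta) = R*g/v0^2 = 416*9.81/96^2 = 0.442812, theta = arcsin(0.442812)/2 = 13.14°

13.14 degrees


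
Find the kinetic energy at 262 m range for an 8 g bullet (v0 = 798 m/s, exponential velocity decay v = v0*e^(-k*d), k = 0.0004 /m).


v = v0*exp(-k*d) = 798*exp(-0.0004*262) = 718.603 m/s
E = 0.5*m*v^2 = 0.5*0.008*718.603^2 = 2066 J

2066 J


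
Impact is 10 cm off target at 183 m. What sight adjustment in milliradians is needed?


1 mrad subtends 1 cm per 10 m of range, so adj = error_cm / (dist_m / 10) = 10 / (183/10) = 0.5464 mrad

0.5464 mrad


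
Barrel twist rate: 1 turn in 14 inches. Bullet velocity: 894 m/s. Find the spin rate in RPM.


twist_m = 14*0.0254 = 0.3556 m
spin = v/twist = 894/0.3556 = 2514.061 rev/s
RPM = spin*60 = 2514.061*60 ≈ 150844 RPM

150844 RPM


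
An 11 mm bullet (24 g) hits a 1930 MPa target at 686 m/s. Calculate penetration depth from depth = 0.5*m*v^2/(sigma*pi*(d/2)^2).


A = pi*(d/2)^2 = pi*(11/2)^2 = 95.0332 mm^2
E = 0.5*m*v^2 = 0.5*0.024*686^2 = 5647.15 J
depth = E/(sigma*A) = 5647.15 J / (1930 MPa * 95.0332 mm^2) = 5647.15/(1930 * 95.0332) m = 0.0307891 m ≈ 30.79 mm

30.79 mm


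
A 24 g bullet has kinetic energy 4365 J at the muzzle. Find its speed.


v = sqrt(2*E/m) = sqrt(2*4365/0.024) = 603.1 m/s

603.1 m/s


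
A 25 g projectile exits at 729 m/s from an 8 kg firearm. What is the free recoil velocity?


v_recoil = m_p * v_p / m_gun = 0.025 * 729 / 8 = 2.278 m/s

2.278 m/s


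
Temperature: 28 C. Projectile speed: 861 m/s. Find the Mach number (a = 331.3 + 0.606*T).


a = 331.3 + 0.606*(28) = 348.268 m/s
M = v/a = 861/348.268 = 2.472

2.472


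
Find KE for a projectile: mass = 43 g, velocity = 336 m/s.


E = 0.5*m*v^2 = 0.5*0.043*336^2 = 2427 J

2427 J


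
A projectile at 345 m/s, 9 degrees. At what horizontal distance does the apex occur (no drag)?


R = v0^2*sin(2*theta)/g = 345^2*sin(2*9°)/9.81 = 3749.31 m
apex_dist = R/2 = 3749.31/2 = 1875 m

1875 m


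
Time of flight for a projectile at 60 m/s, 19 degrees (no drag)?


T = 2*v0*sin(theta)/g = 2*60*sin(19°)/9.81 = 3.982 s

3.982 s


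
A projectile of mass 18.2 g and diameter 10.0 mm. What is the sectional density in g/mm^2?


SD = m/d^2 = 18.2/10.0^2 = 0.182 g/mm^2

0.182 g/mm^2


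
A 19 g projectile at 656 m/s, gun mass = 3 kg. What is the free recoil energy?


v_r = m_p*v_p/m_gun = 0.019*656/3 = 4.15467 m/s, E_r = 0.5*m_gun*v_r^2 = 0.5*3*4.15467^2 = 25.89 J

25.89 J


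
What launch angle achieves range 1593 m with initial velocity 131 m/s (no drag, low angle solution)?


sin(2*theta) = R*g/v0^2 = 1593*9.81/131^2 = 0.91063, theta = arcsin(0.91063)/2 = 32.8°

32.8 degrees


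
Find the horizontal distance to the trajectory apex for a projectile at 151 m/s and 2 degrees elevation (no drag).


R = v0^2*sin(2*theta)/g = 151^2*sin(2*2°)/9.81 = 162.132 m
apex_dist = R/2 = 162.132/2 = 81.07 m

81.07 m


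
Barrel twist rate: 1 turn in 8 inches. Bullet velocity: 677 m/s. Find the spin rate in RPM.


twist_m = 8*0.0254 = 0.2032 m
spin = v/twist = 677/0.2032 = 3331.693 rev/s
RPM = spin*60 = 3331.693*60 ≈ 199902 RPM

199902 RPM


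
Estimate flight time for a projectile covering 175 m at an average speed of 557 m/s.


t = d/v = 175/557 = 0.3142 s

0.3142 s


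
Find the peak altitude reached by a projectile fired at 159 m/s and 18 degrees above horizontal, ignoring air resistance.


H = (v0*sin(theta))^2 / (2g) = (159*sin(18°))^2 / (2*9.81) = 123 m

123 m


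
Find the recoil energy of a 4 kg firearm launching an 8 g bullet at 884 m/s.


v_r = m_p*v_p/m_gun = 0.008*884/4 = 1.768 m/s, E_r = 0.5*m_gun*v_r^2 = 0.5*4*1.768^2 = 6.252 J

6.252 J


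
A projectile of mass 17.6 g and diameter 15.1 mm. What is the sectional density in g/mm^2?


SD = m/d^2 = 17.6/15.1^2 = 0.07719 g/mm^2

0.07719 g/mm^2


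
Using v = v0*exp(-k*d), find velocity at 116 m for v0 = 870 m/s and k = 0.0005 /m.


v = v0*exp(-k*d) = 870*exp(-0.0005*116) = 821 m/s

821 m/s


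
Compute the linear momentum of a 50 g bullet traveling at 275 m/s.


p = m*v = 0.05*275 = 13.75 kg·m/s

13.75 kg·m/s


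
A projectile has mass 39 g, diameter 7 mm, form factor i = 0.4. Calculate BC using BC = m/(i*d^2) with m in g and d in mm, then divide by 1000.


BC = m/(i*d^2*1000) = 39/(0.4 * 7^2 * 1000) = 0.00199

0.00199


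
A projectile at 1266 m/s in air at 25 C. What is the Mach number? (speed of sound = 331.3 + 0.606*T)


a = 331.3 + 0.606*(25) = 346.45 m/s
M = v/a = 1266/346.45 = 3.654

3.654


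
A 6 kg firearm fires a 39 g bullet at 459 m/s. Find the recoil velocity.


v_recoil = m_p * v_p / m_gun = 0.039 * 459 / 6 = 2.983 m/s

2.983 m/s


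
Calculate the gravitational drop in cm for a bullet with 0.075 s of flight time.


drop = 0.5*g*t^2 = 0.5*9.81*0.075^2 = 0.0275906 m ≈ 2.759 cm

2.759 cm


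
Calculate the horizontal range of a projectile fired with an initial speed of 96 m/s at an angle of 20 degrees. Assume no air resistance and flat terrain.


R = v0^2 * sin(2*theta) / g = 96^2 * sin(2*20°) / 9.81 = 603.9 m

603.9 m


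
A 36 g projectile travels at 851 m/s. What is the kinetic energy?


E = 0.5*m*v^2 = 0.5*0.036*851^2 = 13036 J

13036 J


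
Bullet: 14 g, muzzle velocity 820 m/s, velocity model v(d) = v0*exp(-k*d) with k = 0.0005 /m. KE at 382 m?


v = v0*exp(-k*d) = 820*exp(-0.0005*382) = 677.429 m/s
E = 0.5*m*v^2 = 0.5*0.014*677.429^2 = 3212 J

3212 J


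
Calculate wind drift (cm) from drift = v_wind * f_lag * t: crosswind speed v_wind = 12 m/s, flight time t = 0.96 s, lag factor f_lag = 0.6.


drift = v_wind * lag * t = 12 * 0.6 * 0.96 = 6.912 m ≈ 691.2 cm

691.2 cm


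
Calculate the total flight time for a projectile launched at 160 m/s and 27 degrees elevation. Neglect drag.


T = 2*v0*sin(theta)/g = 2*160*sin(27°)/9.81 = 14.81 s

14.81 s


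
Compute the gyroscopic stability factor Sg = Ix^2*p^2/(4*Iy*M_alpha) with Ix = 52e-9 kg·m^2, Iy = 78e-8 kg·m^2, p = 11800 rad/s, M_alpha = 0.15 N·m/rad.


Sg = Ix^2 * p^2 / (4 * Iy * M_alpha) = (52e-9)^2 * 11800^2 / (4 * 78e-8 * 0.15) = 0.8045

0.8045


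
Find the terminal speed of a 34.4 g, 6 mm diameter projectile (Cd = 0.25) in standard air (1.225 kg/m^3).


A = pi*(d/2)^2 = pi*(6/2000)^2 = 2.82743e-05 m^2
vt = sqrt(2mg/(Cd*rho*A)) = sqrt(2*0.0344*9.81/(0.25 * 1.225 * 2.82743e-05)) = 279.2 m/s

279.2 m/s


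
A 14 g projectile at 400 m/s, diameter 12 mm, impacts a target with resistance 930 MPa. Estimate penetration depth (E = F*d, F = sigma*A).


A = pi*(d/2)^2 = pi*(12/2)^2 = 113.097 mm^2
E = 0.5*m*v^2 = 0.5*0.014*400^2 = 1120 J
depth = E/(sigma*A) = 1120 J / (930 MPa * 113.097 mm^2) = 1120/(930 * 113.097) m = 0.0106484 m ≈ 10.65 mm

10.65 mm


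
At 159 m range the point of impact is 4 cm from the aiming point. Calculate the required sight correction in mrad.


1 mrad subtends 1 cm per 10 m of range, so adj = error_cm / (dist_m / 10) = 4 / (159/10) = 0.2516 mrad

0.2516 mrad


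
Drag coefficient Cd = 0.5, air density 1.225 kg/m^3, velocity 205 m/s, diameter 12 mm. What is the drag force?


A = pi*(d/2)^2 = pi*(12/2000)^2 = 1.13097e-04 m^2
Fd = 0.5*Cd*rho*A*v^2 = 0.5*0.5*1.225*1.13097e-04*205^2 = 1.456 N

1.456 N


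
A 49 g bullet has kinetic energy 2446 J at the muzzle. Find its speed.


v = sqrt(2*E/m) = sqrt(2*2446/0.049) = 316 m/s

316 m/s


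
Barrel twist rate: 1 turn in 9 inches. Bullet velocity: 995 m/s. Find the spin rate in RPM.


twist_m = 9*0.0254 = 0.2286 m
spin = v/twist = 995/0.2286 = 4352.581 rev/s
RPM = spin*60 = 4352.581*60 ≈ 261155 RPM

261155 RPM


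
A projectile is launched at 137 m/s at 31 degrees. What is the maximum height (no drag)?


H = (v0*sin(theta))^2 / (2g) = (137*sin(31°))^2 / (2*9.81) = 253.8 m

253.8 m


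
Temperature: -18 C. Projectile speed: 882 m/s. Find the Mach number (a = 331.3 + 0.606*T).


a = 331.3 + 0.606*(-18) = 320.392 m/s
M = v/a = 882/320.392 = 2.753

2.753


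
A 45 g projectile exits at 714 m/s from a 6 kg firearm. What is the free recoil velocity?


v_recoil = m_p * v_p / m_gun = 0.045 * 714 / 6 = 5.355 m/s

5.355 m/s


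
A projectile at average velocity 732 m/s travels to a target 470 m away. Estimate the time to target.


t = d/v = 470/732 = 0.6421 s

0.6421 s


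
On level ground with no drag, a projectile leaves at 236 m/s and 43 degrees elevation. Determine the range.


R = v0^2 * sin(2*theta) / g = 236^2 * sin(2*43°) / 9.81 = 5664 m

5664 m


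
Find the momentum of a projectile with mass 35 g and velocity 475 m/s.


p = m*v = 0.035*475 = 16.62 kg·m/s

16.62 kg·m/s


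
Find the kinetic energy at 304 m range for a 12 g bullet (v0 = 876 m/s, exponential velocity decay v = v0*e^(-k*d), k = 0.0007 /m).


v = v0*exp(-k*d) = 876*exp(-0.0007*304) = 708.086 m/s
E = 0.5*m*v^2 = 0.5*0.012*708.086^2 = 3008 J

3008 J


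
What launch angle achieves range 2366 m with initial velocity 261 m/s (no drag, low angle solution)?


sin(2*theta) = R*g/v0^2 = 2366*9.81/261^2 = 0.340724, theta = arcsin(0.340724)/2 = 9.96°

9.96 degrees


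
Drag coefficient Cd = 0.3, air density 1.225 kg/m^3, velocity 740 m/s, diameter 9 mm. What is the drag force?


A = pi*(d/2)^2 = pi*(9/2000)^2 = 6.36173e-05 m^2
Fd = 0.5*Cd*rho*A*v^2 = 0.5*0.3*1.225*6.36173e-05*740^2 = 6.401 N

6.401 N


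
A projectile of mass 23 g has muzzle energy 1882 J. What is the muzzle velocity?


v = sqrt(2*E/m) = sqrt(2*1882/0.023) = 404.5 m/s

404.5 m/s


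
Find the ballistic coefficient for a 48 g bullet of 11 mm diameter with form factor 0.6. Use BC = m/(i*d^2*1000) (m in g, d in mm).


BC = m/(i*d^2*1000) = 48/(0.6 * 11^2 * 1000) = 0.0006612

0.0006612


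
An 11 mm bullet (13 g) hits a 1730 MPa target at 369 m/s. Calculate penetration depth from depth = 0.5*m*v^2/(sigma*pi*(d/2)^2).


A = pi*(d/2)^2 = pi*(11/2)^2 = 95.0332 mm^2
E = 0.5*m*v^2 = 0.5*0.013*369^2 = 885.046 J
depth = E/(sigma*A) = 885.046 J / (1730 MPa * 95.0332 mm^2) = 885.046/(1730 * 95.0332) m = 0.00538325 m ≈ 5.383 mm

5.383 mm


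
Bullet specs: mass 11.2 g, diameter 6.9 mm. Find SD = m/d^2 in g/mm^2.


SD = m/d^2 = 11.2/6.9^2 = 0.2352 g/mm^2

0.2352 g/mm^2


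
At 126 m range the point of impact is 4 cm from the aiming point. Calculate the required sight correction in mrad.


1 mrad subtends 1 cm per 10 m of range, so adj = error_cm / (dist_m / 10) = 4 / (126/10) = 0.3175 mrad

0.3175 mrad


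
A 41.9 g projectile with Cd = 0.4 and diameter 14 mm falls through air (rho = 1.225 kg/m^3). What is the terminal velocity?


A = pi*(d/2)^2 = pi*(14/2000)^2 = 1.53938e-04 m^2
vt = sqrt(2mg/(Cd*rho*A)) = sqrt(2*0.0419*9.81/(0.4 * 1.225 * 1.53938e-04)) = 104.4 m/s

104.4 m/s


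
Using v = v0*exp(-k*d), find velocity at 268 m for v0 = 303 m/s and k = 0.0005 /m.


v = v0*exp(-k*d) = 303*exp(-0.0005*268) = 265 m/s

265 m/s


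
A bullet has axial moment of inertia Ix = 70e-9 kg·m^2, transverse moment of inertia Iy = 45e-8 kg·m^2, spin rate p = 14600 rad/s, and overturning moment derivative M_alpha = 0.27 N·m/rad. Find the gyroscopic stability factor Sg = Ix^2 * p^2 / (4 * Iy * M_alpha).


Sg = Ix^2 * p^2 / (4 * Iy * M_alpha) = (70e-9)^2 * 14600^2 / (4 * 45e-8 * 0.27) = 2.149

2.149


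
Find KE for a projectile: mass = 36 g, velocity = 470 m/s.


E = 0.5*m*v^2 = 0.5*0.036*470^2 = 3976 J

3976 J


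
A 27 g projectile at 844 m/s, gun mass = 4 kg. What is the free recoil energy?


v_r = m_p*v_p/m_gun = 0.027*844/4 = 5.697 m/s, E_r = 0.5*m_gun*v_r^2 = 0.5*4*5.697^2 = 64.91 J

64.91 J


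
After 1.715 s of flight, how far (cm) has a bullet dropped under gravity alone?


drop = 0.5*g*t^2 = 0.5*9.81*1.715^2 = 14.4267 m ≈ 1443 cm

1443 cm
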